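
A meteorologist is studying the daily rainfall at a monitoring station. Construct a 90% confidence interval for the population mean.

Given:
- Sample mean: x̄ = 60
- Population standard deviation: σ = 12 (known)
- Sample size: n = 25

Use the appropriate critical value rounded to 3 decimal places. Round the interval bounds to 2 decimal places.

The population standard deviation σ is known, so use a z-interval (standard normal critical value).

For 90% confidence, z* = 1.645 (from standard normal table)

Standard error: SE = σ/√n = 12/√25 = 2.400000

Margin of error: E = z* × SE = 1.645 × 2.400000 = 3.9480

Z-interval: x̄ ± E = 60 ± 3.9480 = (56.0520, 63.9480)

Rounded to 2 decimal places:

(56.05, 63.95)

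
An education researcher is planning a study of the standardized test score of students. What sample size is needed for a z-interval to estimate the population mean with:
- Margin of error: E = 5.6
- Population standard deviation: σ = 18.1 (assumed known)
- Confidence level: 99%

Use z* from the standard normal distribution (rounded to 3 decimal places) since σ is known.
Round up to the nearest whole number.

Using z* since population σ is known (z-interval formula).

For 99% confidence, z* = 2.576 (from standard normal table)

Sample size formula for z-interval: n = (z*σ/E)²

n = (2.576 × 18.1 / 5.6)²
  = (8.326000)²
  = 69.3223

Round up to the nearest whole number: n = 70

70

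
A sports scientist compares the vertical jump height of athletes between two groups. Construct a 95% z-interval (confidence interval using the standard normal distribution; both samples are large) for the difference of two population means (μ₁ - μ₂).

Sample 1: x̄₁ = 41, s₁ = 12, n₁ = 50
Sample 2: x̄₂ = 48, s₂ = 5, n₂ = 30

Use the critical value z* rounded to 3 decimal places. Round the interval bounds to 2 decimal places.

Both samples are large (n₁ = 50 ≥ 30, n₂ = 30 ≥ 30), so a z-interval for the difference of means applies.

Point estimate: x̄₁ - x̄₂ = 41 - 48 = -7

Standard error: SE = √(s₁²/n₁ + s₂²/n₂)
= √(12²/50 + 5²/30)
= √(2.880000 + 0.833333)
= 1.927001

For 95% confidence, z* = 1.96 (from standard normal table)
Margin of error: E = z* × SE = 1.96 × 1.927001 = 3.7769

Z-interval: (x̄₁ - x̄₂) ± E = -7 ± 3.7769 = (-10.7769, -3.2231)

Rounded to 2 decimal places:

(-10.78, -3.22)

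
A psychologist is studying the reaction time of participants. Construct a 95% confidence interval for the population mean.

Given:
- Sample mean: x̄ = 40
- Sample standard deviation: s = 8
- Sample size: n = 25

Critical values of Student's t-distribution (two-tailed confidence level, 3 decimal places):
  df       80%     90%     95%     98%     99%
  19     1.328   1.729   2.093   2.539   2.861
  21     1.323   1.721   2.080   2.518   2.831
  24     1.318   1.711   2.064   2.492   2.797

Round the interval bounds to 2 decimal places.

The population standard deviation σ is unknown (only the sample standard deviation s is given), so use a t-interval with df = n - 1 = 25 - 1 = 24.

For 95% confidence with df = 24, t* = 2.064 (from t-table)

Standard error: SE = s/√n = 8/√25 = 1.600000

Margin of error: E = t* × SE = 2.064 × 1.600000 = 3.3024

T-interval: x̄ ± E = 40 ± 3.3024 = (36.6976, 43.3024)

Rounded to 2 decimal places:

(36.70, 43.30)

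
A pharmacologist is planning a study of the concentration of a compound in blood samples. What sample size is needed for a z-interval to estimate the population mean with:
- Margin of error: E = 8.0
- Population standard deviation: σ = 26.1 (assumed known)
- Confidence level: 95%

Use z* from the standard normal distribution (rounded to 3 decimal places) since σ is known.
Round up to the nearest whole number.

Using z* since population σ is known (z-interval formula).

For 95% confidence, z* = 1.96 (from standard normal table)

Sample size formula for z-interval: n = (z*σ/E)²

n = (1.96 × 26.1 / 8.0)²
  = (6.394500)²
  = 40.8896

Round up to the nearest whole number: n = 41

41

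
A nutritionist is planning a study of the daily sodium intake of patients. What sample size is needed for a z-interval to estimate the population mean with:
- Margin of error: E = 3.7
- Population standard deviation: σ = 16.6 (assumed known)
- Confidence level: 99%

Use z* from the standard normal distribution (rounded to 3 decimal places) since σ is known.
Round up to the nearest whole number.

Using z* since population σ is known (z-interval formula).

For 99% confidence, z* = 2.576 (from standard normal table)

Sample size formula for z-interval: n = (z*σ/E)²

n = (2.576 × 16.6 / 3.7)²
  = (11.557189)²
  = 133.5686

Round up to the nearest whole number: n = 134

134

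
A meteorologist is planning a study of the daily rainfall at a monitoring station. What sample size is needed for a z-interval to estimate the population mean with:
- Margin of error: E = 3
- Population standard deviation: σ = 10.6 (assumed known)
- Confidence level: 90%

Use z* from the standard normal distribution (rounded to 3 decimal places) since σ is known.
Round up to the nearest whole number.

Using z* since population σ is known (z-interval formula).

For 90% confidence, z* = 1.645 (from standard normal table)

Sample size formula for z-interval: n = (z*σ/E)²

n = (1.645 × 10.6 / 3)²
  = (5.812333)²
  = 33.7832

Round up to the nearest whole number: n = 34

34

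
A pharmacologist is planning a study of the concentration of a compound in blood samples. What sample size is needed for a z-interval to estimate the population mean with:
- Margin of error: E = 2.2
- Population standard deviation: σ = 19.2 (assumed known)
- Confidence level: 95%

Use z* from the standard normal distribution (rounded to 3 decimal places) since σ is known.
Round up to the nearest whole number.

Using z* since population σ is known (z-interval formula).

For 95% confidence, z* = 1.96 (from standard normal table)

Sample size formula for z-interval: n = (z*σ/E)²

n = (1.96 × 19.2 / 2.2)²
  = (17.105455)²
  = 292.5966

Round up to the nearest whole number: n = 293

293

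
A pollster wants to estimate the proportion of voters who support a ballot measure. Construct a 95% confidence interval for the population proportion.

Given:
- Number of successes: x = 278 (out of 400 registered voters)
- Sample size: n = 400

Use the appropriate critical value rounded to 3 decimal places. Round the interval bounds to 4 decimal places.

Sample proportion: p̂ = 278/400 = 0.695000

Check conditions for normal approximation:
  np̂ = 278 ≥ 10 ✓
  n(1-p̂) = 122 ≥ 10 ✓

The sample is large enough, so use a z-interval (normal approximation) for the proportion.

For 95% confidence, z* = 1.96 (from standard normal table)

Standard error: SE = √(p̂(1-p̂)/n) = √(0.695000×0.305000/400) = 0.02302037

Margin of error: E = z* × SE = 1.96 × 0.02302037 = 0.045120

Z-interval: p̂ ± E = 0.695000 ± 0.045120 = (0.649880, 0.740120)

Rounded to 4 decimal places:

(0.6499, 0.7401)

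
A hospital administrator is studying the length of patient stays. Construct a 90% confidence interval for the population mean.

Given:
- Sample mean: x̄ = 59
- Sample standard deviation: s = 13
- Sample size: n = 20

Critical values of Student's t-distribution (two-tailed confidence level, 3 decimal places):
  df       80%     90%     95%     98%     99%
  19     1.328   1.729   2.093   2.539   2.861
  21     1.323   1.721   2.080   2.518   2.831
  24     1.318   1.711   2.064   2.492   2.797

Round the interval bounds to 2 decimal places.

The population standard deviation σ is unknown (only the sample standard deviation s is given), so use a t-interval with df = n - 1 = 20 - 1 = 19.

For 90% confidence with df = 19, t* = 1.729 (from t-table)

Standard error: SE = s/√n = 13/√20 = 2.906888

Margin of error: E = t* × SE = 1.729 × 2.906888 = 5.0260

T-interval: x̄ ± E = 59 ± 5.0260 = (53.9740, 64.0260)

Rounded to 2 decimal places:

(53.97, 64.03)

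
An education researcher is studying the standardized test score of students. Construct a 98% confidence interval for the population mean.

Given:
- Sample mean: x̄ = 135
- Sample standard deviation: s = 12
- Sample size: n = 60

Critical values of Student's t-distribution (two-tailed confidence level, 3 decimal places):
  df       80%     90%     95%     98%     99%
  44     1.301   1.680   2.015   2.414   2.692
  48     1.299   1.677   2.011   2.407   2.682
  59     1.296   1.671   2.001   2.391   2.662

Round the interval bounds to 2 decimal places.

The population standard deviation σ is unknown (only the sample standard deviation s is given), so use a t-interval with df = n - 1 = 60 - 1 = 59.

For 98% confidence with df = 59, t* = 2.391 (from t-table)

Standard error: SE = s/√n = 12/√60 = 1.549193

Margin of error: E = t* × SE = 2.391 × 1.549193 = 3.7041

T-interval: x̄ ± E = 135 ± 3.7041 = (131.2959, 138.7041)

Rounded to 2 decimal places:

(131.30, 138.70)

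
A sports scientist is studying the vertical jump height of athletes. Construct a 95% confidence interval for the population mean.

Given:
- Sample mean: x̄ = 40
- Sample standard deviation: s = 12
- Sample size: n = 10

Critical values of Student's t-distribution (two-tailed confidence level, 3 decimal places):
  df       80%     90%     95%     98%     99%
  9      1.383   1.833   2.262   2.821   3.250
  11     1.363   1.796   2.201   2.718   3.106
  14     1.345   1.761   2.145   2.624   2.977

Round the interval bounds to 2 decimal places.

The population standard deviation σ is unknown (only the sample standard deviation s is given), so use a t-interval with df = n - 1 = 10 - 1 = 9.

For 95% confidence with df = 9, t* = 2.262 (from t-table)

Standard error: SE = s/√n = 12/√10 = 3.794733

Margin of error: E = t* × SE = 2.262 × 3.794733 = 8.5837

T-interval: x̄ ± E = 40 ± 8.5837 = (31.4163, 48.5837)

Rounded to 2 decimal places:

(31.42, 48.58)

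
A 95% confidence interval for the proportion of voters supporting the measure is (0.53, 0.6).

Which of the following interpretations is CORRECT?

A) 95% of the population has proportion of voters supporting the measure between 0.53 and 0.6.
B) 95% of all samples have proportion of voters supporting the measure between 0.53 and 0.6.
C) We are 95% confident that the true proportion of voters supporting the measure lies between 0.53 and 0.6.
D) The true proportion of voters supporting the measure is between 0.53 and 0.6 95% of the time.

A confidence interval represents our confidence in the procedure, not a probability statement about the parameter.

Key concept: If we repeated this sampling process many times and computed a 95% CI each time, about 95% of those intervals would contain the true population parameter.

For this specific interval (0.53, 0.6):
- Midpoint (point estimate): 0.565
- Margin of error: 0.035

The correct interpretation is the one stating confidence that the true parameter lies in the interval — option C.

C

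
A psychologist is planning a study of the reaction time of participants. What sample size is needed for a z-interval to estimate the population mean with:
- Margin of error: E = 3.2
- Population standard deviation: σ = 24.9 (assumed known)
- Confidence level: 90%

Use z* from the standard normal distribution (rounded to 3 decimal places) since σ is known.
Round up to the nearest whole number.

Using z* since population σ is known (z-interval formula).

For 90% confidence, z* = 1.645 (from standard normal table)

Sample size formula for z-interval: n = (z*σ/E)²

n = (1.645 × 24.9 / 3.2)²
  = (12.800156)²
  = 163.8440

Round up to the nearest whole number: n = 164

164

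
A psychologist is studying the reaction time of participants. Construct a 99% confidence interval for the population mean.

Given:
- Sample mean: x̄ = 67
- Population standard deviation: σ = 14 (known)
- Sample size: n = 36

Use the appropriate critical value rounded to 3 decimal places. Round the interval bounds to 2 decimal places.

The population standard deviation σ is known, so use a z-interval (standard normal critical value).

For 99% confidence, z* = 2.576 (from standard normal table)

Standard error: SE = σ/√n = 14/√36 = 2.333333

Margin of error: E = z* × SE = 2.576 × 2.333333 = 6.0107

Z-interval: x̄ ± E = 67 ± 6.0107 = (60.9893, 73.0107)

Rounded to 2 decimal places:

(60.99, 73.01)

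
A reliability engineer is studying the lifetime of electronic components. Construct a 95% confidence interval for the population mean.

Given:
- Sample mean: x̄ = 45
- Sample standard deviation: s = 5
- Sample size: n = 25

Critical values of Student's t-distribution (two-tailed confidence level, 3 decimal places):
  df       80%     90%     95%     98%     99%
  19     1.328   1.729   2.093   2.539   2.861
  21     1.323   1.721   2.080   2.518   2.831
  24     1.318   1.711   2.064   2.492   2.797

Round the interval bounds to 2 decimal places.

The population standard deviation σ is unknown (only the sample standard deviation s is given), so use a t-interval with df = n - 1 = 25 - 1 = 24.

For 95% confidence with df = 24, t* = 2.064 (from t-table)

Standard error: SE = s/√n = 5/√25 = 1.000000

Margin of error: E = t* × SE = 2.064 × 1.000000 = 2.0640

T-interval: x̄ ± E = 45 ± 2.0640 = (42.9360, 47.0640)

Rounded to 2 decimal places:

(42.94, 47.06)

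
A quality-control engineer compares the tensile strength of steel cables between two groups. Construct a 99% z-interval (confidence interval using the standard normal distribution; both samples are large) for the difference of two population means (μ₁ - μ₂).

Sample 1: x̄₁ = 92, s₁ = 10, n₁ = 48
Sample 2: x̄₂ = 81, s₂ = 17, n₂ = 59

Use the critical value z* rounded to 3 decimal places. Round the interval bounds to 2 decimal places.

Both samples are large (n₁ = 48 ≥ 30, n₂ = 59 ≥ 30), so a z-interval for the difference of means applies.

Point estimate: x̄₁ - x̄₂ = 92 - 81 = 11

Standard error: SE = √(s₁²/n₁ + s₂²/n₂)
= √(10²/48 + 17²/59)
= √(2.083333 + 4.898305)
= 2.642279

For 99% confidence, z* = 2.576 (from standard normal table)
Margin of error: E = z* × SE = 2.576 × 2.642279 = 6.8065

Z-interval: (x̄₁ - x̄₂) ± E = 11 ± 6.8065 = (4.1935, 17.8065)

Rounded to 2 decimal places:

(4.19, 17.81)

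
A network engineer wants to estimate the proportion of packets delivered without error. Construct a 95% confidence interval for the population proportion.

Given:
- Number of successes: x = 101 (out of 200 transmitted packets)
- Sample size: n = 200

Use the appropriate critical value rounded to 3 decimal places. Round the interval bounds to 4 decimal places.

Sample proportion: p̂ = 101/200 = 0.505000

Check conditions for normal approximation:
  np̂ = 101 ≥ 10 ✓
  n(1-p̂) = 99 ≥ 10 ✓

The sample is large enough, so use a z-interval (normal approximation) for the proportion.

For 95% confidence, z* = 1.96 (from standard normal table)

Standard error: SE = √(p̂(1-p̂)/n) = √(0.505000×0.495000/200) = 0.03535357

Margin of error: E = z* × SE = 1.96 × 0.03535357 = 0.069293

Z-interval: p̂ ± E = 0.505000 ± 0.069293 = (0.435707, 0.574293)

Rounded to 4 decimal places:

(0.4357, 0.5743)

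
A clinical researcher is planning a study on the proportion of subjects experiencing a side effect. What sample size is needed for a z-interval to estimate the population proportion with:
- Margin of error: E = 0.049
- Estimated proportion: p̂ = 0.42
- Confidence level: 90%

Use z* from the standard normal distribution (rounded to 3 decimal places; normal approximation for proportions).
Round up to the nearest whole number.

Using z* for proportion z-interval (normal approximation).

For 90% confidence, z* = 1.645 (from standard normal table)

Sample size formula for proportion z-interval: n = z*²p̂(1-p̂)/E²

n = 1.645² × 0.42 × 0.58 / 0.049²
  = 2.706025 × 0.2436 / 0.002401
  = 274.5471

Round up to the nearest whole number: n = 275

275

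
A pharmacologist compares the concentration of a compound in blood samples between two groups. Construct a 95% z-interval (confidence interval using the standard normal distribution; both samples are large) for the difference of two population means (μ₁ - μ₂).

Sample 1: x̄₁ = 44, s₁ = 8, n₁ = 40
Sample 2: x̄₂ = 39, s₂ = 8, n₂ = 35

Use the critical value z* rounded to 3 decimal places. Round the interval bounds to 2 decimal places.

Both samples are large (n₁ = 40 ≥ 30, n₂ = 35 ≥ 30), so a z-interval for the difference of means applies.

Point estimate: x̄₁ - x̄₂ = 44 - 39 = 5

Standard error: SE = √(s₁²/n₁ + s₂²/n₂)
= √(8²/40 + 8²/35)
= √(1.600000 + 1.828571)
= 1.851640

For 95% confidence, z* = 1.96 (from standard normal table)
Margin of error: E = z* × SE = 1.96 × 1.851640 = 3.6292

Z-interval: (x̄₁ - x̄₂) ± E = 5 ± 3.6292 = (1.3708, 8.6292)

Rounded to 2 decimal places:

(1.37, 8.63)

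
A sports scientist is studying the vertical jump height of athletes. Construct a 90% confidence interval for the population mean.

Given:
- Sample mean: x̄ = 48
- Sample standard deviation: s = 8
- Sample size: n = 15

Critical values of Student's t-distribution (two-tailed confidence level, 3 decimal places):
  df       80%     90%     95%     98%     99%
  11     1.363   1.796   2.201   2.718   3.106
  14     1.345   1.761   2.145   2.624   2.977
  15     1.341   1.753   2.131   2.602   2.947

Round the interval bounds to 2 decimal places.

The population standard deviation σ is unknown (only the sample standard deviation s is given), so use a t-interval with df = n - 1 = 15 - 1 = 14.

For 90% confidence with df = 14, t* = 1.761 (from t-table)

Standard error: SE = s/√n = 8/√15 = 2.065591

Margin of error: E = t* × SE = 1.761 × 2.065591 = 3.6375

T-interval: x̄ ± E = 48 ± 3.6375 = (44.3625, 51.6375)

Rounded to 2 decimal places:

(44.36, 51.64)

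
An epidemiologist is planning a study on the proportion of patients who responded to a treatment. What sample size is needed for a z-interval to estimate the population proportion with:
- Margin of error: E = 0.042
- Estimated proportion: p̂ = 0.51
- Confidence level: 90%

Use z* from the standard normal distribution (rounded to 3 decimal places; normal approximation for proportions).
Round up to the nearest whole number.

Using z* for proportion z-interval (normal approximation).

For 90% confidence, z* = 1.645 (from standard normal table)

Sample size formula for proportion z-interval: n = z*²p̂(1-p̂)/E²

n = 1.645² × 0.51 × 0.49 / 0.042²
  = 2.706025 × 0.2499 / 0.001764
  = 383.3535

Round up to the nearest whole number: n = 384

384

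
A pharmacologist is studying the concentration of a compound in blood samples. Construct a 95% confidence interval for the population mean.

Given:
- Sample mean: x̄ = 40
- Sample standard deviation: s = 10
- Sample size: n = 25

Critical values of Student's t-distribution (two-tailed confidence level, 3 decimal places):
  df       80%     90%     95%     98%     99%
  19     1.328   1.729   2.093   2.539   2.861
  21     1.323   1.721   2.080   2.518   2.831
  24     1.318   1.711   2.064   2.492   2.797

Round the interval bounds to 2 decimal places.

The population standard deviation σ is unknown (only the sample standard deviation s is given), so use a t-interval with df = n - 1 = 25 - 1 = 24.

For 95% confidence with df = 24, t* = 2.064 (from t-table)

Standard error: SE = s/√n = 10/√25 = 2.000000

Margin of error: E = t* × SE = 2.064 × 2.000000 = 4.1280

T-interval: x̄ ± E = 40 ± 4.1280 = (35.8720, 44.1280)

Rounded to 2 decimal places:

(35.87, 44.13)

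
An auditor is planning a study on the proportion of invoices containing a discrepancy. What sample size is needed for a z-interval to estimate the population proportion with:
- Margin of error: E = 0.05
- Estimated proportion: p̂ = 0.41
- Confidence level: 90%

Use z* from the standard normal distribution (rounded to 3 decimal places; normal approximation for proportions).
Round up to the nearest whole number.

Using z* for proportion z-interval (normal approximation).

For 90% confidence, z* = 1.645 (from standard normal table)

Sample size formula for proportion z-interval: n = z*²p̂(1-p̂)/E²

n = 1.645² × 0.41 × 0.59 / 0.05²
  = 2.706025 × 0.2419 / 0.0025
  = 261.8350

Round up to the nearest whole number: n = 262

262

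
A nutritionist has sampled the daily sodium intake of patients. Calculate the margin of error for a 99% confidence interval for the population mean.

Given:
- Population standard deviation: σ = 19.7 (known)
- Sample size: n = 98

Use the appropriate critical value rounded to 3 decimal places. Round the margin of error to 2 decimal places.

The population standard deviation σ is known, so use the z-interval margin of error formula.

For 99% confidence, z* = 2.576 (from standard normal table)

Margin of error formula for z-interval: E = z* × σ/√n

E = 2.576 × 19.7/√98
  = 2.576 × 1.990001
  = 5.1262

Rounded to 2 decimal places:

5.13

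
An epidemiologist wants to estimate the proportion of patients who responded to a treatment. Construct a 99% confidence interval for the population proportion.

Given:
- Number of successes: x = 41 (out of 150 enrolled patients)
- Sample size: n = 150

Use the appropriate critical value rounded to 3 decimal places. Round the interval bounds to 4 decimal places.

Sample proportion: p̂ = 41/150 = 0.273333

Check conditions for normal approximation:
  np̂ = 41 ≥ 10 ✓
  n(1-p̂) = 109 ≥ 10 ✓

The sample is large enough, so use a z-interval (normal approximation) for the proportion.

For 99% confidence, z* = 2.576 (from standard normal table)

Standard error: SE = √(p̂(1-p̂)/n) = √(0.273333×0.726667/150) = 0.03638885

Margin of error: E = z* × SE = 2.576 × 0.03638885 = 0.093738

Z-interval: p̂ ± E = 0.273333 ± 0.093738 = (0.179596, 0.367071)

Rounded to 4 decimal places:

(0.1796, 0.3671)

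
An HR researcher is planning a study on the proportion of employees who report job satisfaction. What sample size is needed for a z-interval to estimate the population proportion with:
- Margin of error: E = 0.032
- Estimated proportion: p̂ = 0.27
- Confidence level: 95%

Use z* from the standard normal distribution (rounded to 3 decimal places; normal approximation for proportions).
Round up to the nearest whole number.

Using z* for proportion z-interval (normal approximation).

For 95% confidence, z* = 1.96 (from standard normal table)

Sample size formula for proportion z-interval: n = z*²p̂(1-p̂)/E²

n = 1.96² × 0.27 × 0.73 / 0.032²
  = 3.8416 × 0.1971 / 0.001024
  = 739.4330

Round up to the nearest whole number: n = 740

740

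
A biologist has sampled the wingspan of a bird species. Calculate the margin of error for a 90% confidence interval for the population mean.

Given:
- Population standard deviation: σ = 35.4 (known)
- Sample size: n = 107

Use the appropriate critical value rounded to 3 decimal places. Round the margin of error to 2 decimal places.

The population standard deviation σ is known, so use the z-interval margin of error formula.

For 90% confidence, z* = 1.645 (from standard normal table)

Margin of error formula for z-interval: E = z* × σ/√n

E = 1.645 × 35.4/√107
  = 1.645 × 3.422247
  = 5.6296

Rounded to 2 decimal places:

5.63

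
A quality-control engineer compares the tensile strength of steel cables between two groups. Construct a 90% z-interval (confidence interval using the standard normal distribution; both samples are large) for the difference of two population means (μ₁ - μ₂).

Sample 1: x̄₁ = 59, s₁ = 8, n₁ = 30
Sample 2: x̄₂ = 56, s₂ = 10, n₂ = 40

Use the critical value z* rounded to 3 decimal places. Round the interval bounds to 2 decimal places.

Both samples are large (n₁ = 30 ≥ 30, n₂ = 40 ≥ 30), so a z-interval for the difference of means applies.

Point estimate: x̄₁ - x̄₂ = 59 - 56 = 3

Standard error: SE = √(s₁²/n₁ + s₂²/n₂)
= √(8²/30 + 10²/40)
= √(2.133333 + 2.500000)
= 2.152518

For 90% confidence, z* = 1.645 (from standard normal table)
Margin of error: E = z* × SE = 1.645 × 2.152518 = 3.5409

Z-interval: (x̄₁ - x̄₂) ± E = 3 ± 3.5409 = (-0.5409, 6.5409)

Rounded to 2 decimal places:

(-0.54, 6.54)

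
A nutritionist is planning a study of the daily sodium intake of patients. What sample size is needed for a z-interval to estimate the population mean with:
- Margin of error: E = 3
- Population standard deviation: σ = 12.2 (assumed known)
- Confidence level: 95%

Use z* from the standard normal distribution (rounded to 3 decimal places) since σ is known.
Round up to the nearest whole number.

Using z* since population σ is known (z-interval formula).

For 95% confidence, z* = 1.96 (from standard normal table)

Sample size formula for z-interval: n = (z*σ/E)²

n = (1.96 × 12.2 / 3)²
  = (7.970667)²
  = 63.5315

Round up to the nearest whole number: n = 64

64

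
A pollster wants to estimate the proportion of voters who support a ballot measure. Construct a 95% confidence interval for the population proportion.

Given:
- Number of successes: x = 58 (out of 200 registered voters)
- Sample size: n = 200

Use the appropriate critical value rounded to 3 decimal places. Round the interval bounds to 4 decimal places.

Sample proportion: p̂ = 58/200 = 0.290000

Check conditions for normal approximation:
  np̂ = 58 ≥ 10 ✓
  n(1-p̂) = 142 ≥ 10 ✓

The sample is large enough, so use a z-interval (normal approximation) for the proportion.

For 95% confidence, z* = 1.96 (from standard normal table)

Standard error: SE = √(p̂(1-p̂)/n) = √(0.290000×0.710000/200) = 0.03208582

Margin of error: E = z* × SE = 1.96 × 0.03208582 = 0.062888

Z-interval: p̂ ± E = 0.290000 ± 0.062888 = (0.227112, 0.352888)

Rounded to 4 decimal places:

(0.2271, 0.3529)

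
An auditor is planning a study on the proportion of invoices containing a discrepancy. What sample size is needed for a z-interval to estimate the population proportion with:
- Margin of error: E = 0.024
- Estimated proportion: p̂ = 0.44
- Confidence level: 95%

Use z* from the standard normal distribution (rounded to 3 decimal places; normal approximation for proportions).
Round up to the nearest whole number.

Using z* for proportion z-interval (normal approximation).

For 95% confidence, z* = 1.96 (from standard normal table)

Sample size formula for proportion z-interval: n = z*²p̂(1-p̂)/E²

n = 1.96² × 0.44 × 0.56 / 0.024²
  = 3.8416 × 0.2464 / 0.000576
  = 1643.3511

Round up to the nearest whole number: n = 1644

1644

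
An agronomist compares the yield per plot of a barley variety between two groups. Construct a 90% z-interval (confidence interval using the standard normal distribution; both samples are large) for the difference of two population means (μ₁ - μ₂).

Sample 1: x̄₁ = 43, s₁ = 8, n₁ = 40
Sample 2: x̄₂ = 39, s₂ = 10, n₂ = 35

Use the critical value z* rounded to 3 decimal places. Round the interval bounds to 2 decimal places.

Both samples are large (n₁ = 40 ≥ 30, n₂ = 35 ≥ 30), so a z-interval for the difference of means applies.

Point estimate: x̄₁ - x̄₂ = 43 - 39 = 4

Standard error: SE = √(s₁²/n₁ + s₂²/n₂)
= √(8²/40 + 10²/35)
= √(1.600000 + 2.857143)
= 2.111195

For 90% confidence, z* = 1.645 (from standard normal table)
Margin of error: E = z* × SE = 1.645 × 2.111195 = 3.4729

Z-interval: (x̄₁ - x̄₂) ± E = 4 ± 3.4729 = (0.5271, 7.4729)

Rounded to 2 decimal places:

(0.53, 7.47)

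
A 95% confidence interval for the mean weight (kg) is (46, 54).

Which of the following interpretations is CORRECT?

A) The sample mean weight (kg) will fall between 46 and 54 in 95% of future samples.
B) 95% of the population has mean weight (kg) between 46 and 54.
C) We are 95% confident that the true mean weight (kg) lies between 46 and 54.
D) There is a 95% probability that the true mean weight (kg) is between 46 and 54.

A confidence interval represents our confidence in the procedure, not a probability statement about the parameter.

Key concept: If we repeated this sampling process many times and computed a 95% CI each time, about 95% of those intervals would contain the true population parameter.

For this specific interval (46, 54):
- Midpoint (point estimate): 50
- Margin of error: 4

The correct interpretation is the one stating confidence that the true parameter lies in the interval — option C.

C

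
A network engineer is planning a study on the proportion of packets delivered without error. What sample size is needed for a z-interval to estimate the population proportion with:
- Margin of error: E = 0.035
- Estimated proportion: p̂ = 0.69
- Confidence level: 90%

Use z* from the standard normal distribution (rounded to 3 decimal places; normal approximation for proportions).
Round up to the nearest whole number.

Using z* for proportion z-interval (normal approximation).

For 90% confidence, z* = 1.645 (from standard normal table)

Sample size formula for proportion z-interval: n = z*²p̂(1-p̂)/E²

n = 1.645² × 0.69 × 0.31 / 0.035²
  = 2.706025 × 0.2139 / 0.001225
  = 472.5051

Round up to the nearest whole number: n = 473

473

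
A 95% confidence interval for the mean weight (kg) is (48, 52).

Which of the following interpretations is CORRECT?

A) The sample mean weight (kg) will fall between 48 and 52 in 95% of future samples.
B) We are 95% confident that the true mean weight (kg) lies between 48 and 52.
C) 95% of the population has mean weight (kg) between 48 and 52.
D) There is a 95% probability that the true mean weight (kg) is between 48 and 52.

A confidence interval represents our confidence in the procedure, not a probability statement about the parameter.

Key concept: If we repeated this sampling process many times and computed a 95% CI each time, about 95% of those intervals would contain the true population parameter.

For this specific interval (48, 52):
- Midpoint (point estimate): 50
- Margin of error: 2

The correct interpretation is the one stating confidence that the true parameter lies in the interval — option B.

B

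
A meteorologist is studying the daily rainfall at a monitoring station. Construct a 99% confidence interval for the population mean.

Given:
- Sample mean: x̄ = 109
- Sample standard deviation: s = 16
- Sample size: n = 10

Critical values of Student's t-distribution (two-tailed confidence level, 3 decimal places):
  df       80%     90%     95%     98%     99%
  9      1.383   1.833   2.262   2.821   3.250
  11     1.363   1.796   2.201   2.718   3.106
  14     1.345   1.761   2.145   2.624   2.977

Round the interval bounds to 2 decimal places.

The population standard deviation σ is unknown (only the sample standard deviation s is given), so use a t-interval with df = n - 1 = 10 - 1 = 9.

For 99% confidence with df = 9, t* = 3.250 (from t-table)

Standard error: SE = s/√n = 16/√10 = 5.059644

Margin of error: E = t* × SE = 3.250 × 5.059644 = 16.4438

T-interval: x̄ ± E = 109 ± 16.4438 = (92.5562, 125.4438)

Rounded to 2 decimal places:

(92.56, 125.44)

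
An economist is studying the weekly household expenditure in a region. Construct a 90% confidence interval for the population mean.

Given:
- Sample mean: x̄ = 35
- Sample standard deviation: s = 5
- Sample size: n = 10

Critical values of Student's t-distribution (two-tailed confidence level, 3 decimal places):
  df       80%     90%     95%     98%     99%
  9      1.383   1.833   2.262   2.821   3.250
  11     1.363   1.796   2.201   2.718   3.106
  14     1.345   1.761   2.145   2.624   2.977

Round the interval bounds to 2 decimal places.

The population standard deviation σ is unknown (only the sample standard deviation s is given), so use a t-interval with df = n - 1 = 10 - 1 = 9.

For 90% confidence with df = 9, t* = 1.833 (from t-table)

Standard error: SE = s/√n = 5/√10 = 1.581139

Margin of error: E = t* × SE = 1.833 × 1.581139 = 2.8982

T-interval: x̄ ± E = 35 ± 2.8982 = (32.1018, 37.8982)

Rounded to 2 decimal places:

(32.10, 37.90)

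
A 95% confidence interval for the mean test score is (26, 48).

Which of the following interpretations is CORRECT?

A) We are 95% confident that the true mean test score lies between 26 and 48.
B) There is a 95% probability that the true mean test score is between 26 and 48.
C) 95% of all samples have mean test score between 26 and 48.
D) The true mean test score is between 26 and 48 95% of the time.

A confidence interval represents our confidence in the procedure, not a probability statement about the parameter.

Key concept: If we repeated this sampling process many times and computed a 95% CI each time, about 95% of those intervals would contain the true population parameter.

For this specific interval (26, 48):
- Midpoint (point estimate): 37
- Margin of error: 11

The correct interpretation is the one stating confidence that the true parameter lies in the interval — option A.

A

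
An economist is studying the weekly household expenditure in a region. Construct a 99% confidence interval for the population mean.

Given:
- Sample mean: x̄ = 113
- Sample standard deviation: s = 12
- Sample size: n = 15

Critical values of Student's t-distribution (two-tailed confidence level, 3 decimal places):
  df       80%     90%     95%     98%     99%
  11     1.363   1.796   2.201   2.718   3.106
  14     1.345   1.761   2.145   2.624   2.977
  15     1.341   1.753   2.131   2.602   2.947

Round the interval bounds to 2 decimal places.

The population standard deviation σ is unknown (only the sample standard deviation s is given), so use a t-interval with df = n - 1 = 15 - 1 = 14.

For 99% confidence with df = 14, t* = 2.977 (from t-table)

Standard error: SE = s/√n = 12/√15 = 3.098387

Margin of error: E = t* × SE = 2.977 × 3.098387 = 9.2239

T-interval: x̄ ± E = 113 ± 9.2239 = (103.7761, 122.2239)

Rounded to 2 decimal places:

(103.78, 122.22)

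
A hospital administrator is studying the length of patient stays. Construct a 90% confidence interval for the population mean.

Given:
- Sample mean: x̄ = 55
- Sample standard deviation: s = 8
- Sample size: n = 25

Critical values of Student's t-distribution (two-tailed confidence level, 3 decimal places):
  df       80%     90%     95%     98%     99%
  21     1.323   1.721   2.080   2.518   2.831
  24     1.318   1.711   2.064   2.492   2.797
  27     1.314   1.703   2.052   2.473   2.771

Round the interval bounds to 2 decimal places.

The population standard deviation σ is unknown (only the sample standard deviation s is given), so use a t-interval with df = n - 1 = 25 - 1 = 24.

For 90% confidence with df = 24, t* = 1.711 (from t-table)

Standard error: SE = s/√n = 8/√25 = 1.600000

Margin of error: E = t* × SE = 1.711 × 1.600000 = 2.7376

T-interval: x̄ ± E = 55 ± 2.7376 = (52.2624, 57.7376)

Rounded to 2 decimal places:

(52.26, 57.74)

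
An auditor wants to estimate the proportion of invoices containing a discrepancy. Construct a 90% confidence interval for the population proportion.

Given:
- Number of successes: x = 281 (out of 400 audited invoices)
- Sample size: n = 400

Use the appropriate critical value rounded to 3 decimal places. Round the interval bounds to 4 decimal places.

Sample proportion: p̂ = 281/400 = 0.702500

Check conditions for normal approximation:
  np̂ = 281 ≥ 10 ✓
  n(1-p̂) = 119 ≥ 10 ✓

The sample is large enough, so use a z-interval (normal approximation) for the proportion.

For 90% confidence, z* = 1.645 (from standard normal table)

Standard error: SE = √(p̂(1-p̂)/n) = √(0.702500×0.297500/400) = 0.02285792

Margin of error: E = z* × SE = 1.645 × 0.02285792 = 0.037601

Z-interval: p̂ ± E = 0.702500 ± 0.037601 = (0.664899, 0.740101)

Rounded to 4 decimal places:

(0.6649, 0.7401)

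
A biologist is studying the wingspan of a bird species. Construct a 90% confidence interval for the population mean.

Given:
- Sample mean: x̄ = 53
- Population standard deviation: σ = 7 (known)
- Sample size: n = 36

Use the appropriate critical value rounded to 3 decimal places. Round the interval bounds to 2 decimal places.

The population standard deviation σ is known, so use a z-interval (standard normal critical value).

For 90% confidence, z* = 1.645 (from standard normal table)

Standard error: SE = σ/√n = 7/√36 = 1.166667

Margin of error: E = z* × SE = 1.645 × 1.166667 = 1.9192

Z-interval: x̄ ± E = 53 ± 1.9192 = (51.0808, 54.9192)

Rounded to 2 decimal places:

(51.08, 54.92)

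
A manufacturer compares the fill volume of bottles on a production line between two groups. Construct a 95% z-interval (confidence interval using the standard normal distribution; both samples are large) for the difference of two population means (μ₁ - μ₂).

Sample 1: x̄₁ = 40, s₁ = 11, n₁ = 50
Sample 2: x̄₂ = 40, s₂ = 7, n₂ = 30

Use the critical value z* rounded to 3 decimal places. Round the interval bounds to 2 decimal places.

Both samples are large (n₁ = 50 ≥ 30, n₂ = 30 ≥ 30), so a z-interval for the difference of means applies.

Point estimate: x̄₁ - x̄₂ = 40 - 40 = 0

Standard error: SE = √(s₁²/n₁ + s₂²/n₂)
= √(11²/50 + 7²/30)
= √(2.420000 + 1.633333)
= 2.013289

For 95% confidence, z* = 1.96 (from standard normal table)
Margin of error: E = z* × SE = 1.96 × 2.013289 = 3.9460

Z-interval: (x̄₁ - x̄₂) ± E = 0 ± 3.9460 = (-3.9460, 3.9460)

Rounded to 2 decimal places:

(-3.95, 3.95)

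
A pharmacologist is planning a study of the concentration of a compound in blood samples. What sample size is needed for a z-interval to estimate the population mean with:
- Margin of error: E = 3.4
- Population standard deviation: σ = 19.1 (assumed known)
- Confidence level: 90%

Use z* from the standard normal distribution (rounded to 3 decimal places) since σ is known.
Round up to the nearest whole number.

Using z* since population σ is known (z-interval formula).

For 90% confidence, z* = 1.645 (from standard normal table)

Sample size formula for z-interval: n = (z*σ/E)²

n = (1.645 × 19.1 / 3.4)²
  = (9.241029)²
  = 85.3966

Round up to the nearest whole number: n = 86

86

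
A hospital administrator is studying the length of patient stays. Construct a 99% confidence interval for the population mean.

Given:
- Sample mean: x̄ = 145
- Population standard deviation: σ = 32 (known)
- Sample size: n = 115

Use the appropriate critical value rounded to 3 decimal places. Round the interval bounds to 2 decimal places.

The population standard deviation σ is known, so use a z-interval (standard normal critical value).

For 99% confidence, z* = 2.576 (from standard normal table)

Standard error: SE = σ/√n = 32/√115 = 2.984015

Margin of error: E = z* × SE = 2.576 × 2.984015 = 7.6868

Z-interval: x̄ ± E = 145 ± 7.6868 = (137.3132, 152.6868)

Rounded to 2 decimal places:

(137.31, 152.69)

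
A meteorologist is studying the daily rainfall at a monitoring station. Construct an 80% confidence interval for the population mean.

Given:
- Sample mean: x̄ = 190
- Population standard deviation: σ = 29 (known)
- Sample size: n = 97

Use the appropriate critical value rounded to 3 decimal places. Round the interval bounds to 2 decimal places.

The population standard deviation σ is known, so use a z-interval (standard normal critical value).

For 80% confidence, z* = 1.282 (from standard normal table)

Standard error: SE = σ/√n = 29/√97 = 2.944504

Margin of error: E = z* × SE = 1.282 × 2.944504 = 3.7749

Z-interval: x̄ ± E = 190 ± 3.7749 = (186.2251, 193.7749)

Rounded to 2 decimal places:

(186.23, 193.77)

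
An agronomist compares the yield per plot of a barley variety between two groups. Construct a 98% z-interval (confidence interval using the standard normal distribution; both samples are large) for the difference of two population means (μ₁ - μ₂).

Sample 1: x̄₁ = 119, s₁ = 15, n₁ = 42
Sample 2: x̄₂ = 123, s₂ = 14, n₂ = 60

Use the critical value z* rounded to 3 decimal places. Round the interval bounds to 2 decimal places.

Both samples are large (n₁ = 42 ≥ 30, n₂ = 60 ≥ 30), so a z-interval for the difference of means applies.

Point estimate: x̄₁ - x̄₂ = 119 - 123 = -4

Standard error: SE = √(s₁²/n₁ + s₂²/n₂)
= √(15²/42 + 14²/60)
= √(5.357143 + 3.266667)
= 2.936632

For 98% confidence, z* = 2.326 (from standard normal table)
Margin of error: E = z* × SE = 2.326 × 2.936632 = 6.8306

Z-interval: (x̄₁ - x̄₂) ± E = -4 ± 6.8306 = (-10.8306, 2.8306)

Rounded to 2 decimal places:

(-10.83, 2.83)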